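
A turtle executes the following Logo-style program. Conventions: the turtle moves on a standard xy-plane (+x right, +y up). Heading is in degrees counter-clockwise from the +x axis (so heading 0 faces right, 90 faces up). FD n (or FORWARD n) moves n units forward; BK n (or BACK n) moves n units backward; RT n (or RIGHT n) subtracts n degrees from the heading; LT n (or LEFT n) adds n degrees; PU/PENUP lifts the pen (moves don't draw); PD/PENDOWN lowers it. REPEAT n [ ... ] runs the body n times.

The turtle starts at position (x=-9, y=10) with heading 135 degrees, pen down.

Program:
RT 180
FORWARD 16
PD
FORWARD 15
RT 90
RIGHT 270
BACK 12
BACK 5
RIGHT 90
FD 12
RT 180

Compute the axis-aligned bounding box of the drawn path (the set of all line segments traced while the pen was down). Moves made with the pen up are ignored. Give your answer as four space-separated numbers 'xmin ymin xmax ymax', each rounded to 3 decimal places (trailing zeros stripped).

Executing turtle program step by step:
Start: pos=(-9,10), heading=135, pen down
RT 180: heading 135 -> 315
FD 16: (-9,10) -> (2.314,-1.314) [heading=315, draw]
PD: pen down
FD 15: (2.314,-1.314) -> (12.92,-11.92) [heading=315, draw]
RT 90: heading 315 -> 225
RT 270: heading 225 -> 315
BK 12: (12.92,-11.92) -> (4.435,-3.435) [heading=315, draw]
BK 5: (4.435,-3.435) -> (0.899,0.101) [heading=315, draw]
RT 90: heading 315 -> 225
FD 12: (0.899,0.101) -> (-7.586,-8.385) [heading=225, draw]
RT 180: heading 225 -> 45
Final: pos=(-7.586,-8.385), heading=45, 5 segment(s) drawn

Segment endpoints: x in {-9, -7.586, 0.899, 2.314, 4.435, 12.92}, y in {-11.92, -8.385, -3.435, -1.314, 0.101, 10}
xmin=-9, ymin=-11.92, xmax=12.92, ymax=10

Answer: -9 -11.92 12.92 10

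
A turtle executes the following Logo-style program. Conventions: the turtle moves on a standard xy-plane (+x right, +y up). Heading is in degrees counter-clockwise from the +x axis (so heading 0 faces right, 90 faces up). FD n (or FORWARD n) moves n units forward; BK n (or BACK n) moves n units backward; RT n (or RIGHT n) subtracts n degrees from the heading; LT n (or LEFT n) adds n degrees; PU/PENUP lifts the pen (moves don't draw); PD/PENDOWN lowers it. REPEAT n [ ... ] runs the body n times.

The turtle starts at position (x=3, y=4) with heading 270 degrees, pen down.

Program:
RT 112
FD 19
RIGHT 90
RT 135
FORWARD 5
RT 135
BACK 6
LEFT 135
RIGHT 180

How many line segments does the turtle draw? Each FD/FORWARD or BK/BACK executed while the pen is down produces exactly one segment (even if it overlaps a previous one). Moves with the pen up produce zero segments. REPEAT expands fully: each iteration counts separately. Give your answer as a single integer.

Answer: 3

Derivation:
Executing turtle program step by step:
Start: pos=(3,4), heading=270, pen down
RT 112: heading 270 -> 158
FD 19: (3,4) -> (-14.616,11.118) [heading=158, draw]
RT 90: heading 158 -> 68
RT 135: heading 68 -> 293
FD 5: (-14.616,11.118) -> (-12.663,6.515) [heading=293, draw]
RT 135: heading 293 -> 158
BK 6: (-12.663,6.515) -> (-7.1,4.267) [heading=158, draw]
LT 135: heading 158 -> 293
RT 180: heading 293 -> 113
Final: pos=(-7.1,4.267), heading=113, 3 segment(s) drawn
Segments drawn: 3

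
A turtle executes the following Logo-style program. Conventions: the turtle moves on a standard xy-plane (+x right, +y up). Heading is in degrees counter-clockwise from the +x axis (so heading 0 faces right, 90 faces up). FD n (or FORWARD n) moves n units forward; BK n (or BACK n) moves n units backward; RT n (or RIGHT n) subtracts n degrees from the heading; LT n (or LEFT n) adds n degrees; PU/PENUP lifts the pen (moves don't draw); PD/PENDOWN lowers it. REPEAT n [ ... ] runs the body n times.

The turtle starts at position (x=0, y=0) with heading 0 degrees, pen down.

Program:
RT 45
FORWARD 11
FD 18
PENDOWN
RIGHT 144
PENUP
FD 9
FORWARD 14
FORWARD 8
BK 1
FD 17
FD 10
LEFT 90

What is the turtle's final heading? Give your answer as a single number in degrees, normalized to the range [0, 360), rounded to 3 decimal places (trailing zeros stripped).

Answer: 261

Derivation:
Executing turtle program step by step:
Start: pos=(0,0), heading=0, pen down
RT 45: heading 0 -> 315
FD 11: (0,0) -> (7.778,-7.778) [heading=315, draw]
FD 18: (7.778,-7.778) -> (20.506,-20.506) [heading=315, draw]
PD: pen down
RT 144: heading 315 -> 171
PU: pen up
FD 9: (20.506,-20.506) -> (11.617,-19.098) [heading=171, move]
FD 14: (11.617,-19.098) -> (-2.211,-16.908) [heading=171, move]
FD 8: (-2.211,-16.908) -> (-10.112,-15.657) [heading=171, move]
BK 1: (-10.112,-15.657) -> (-9.125,-15.813) [heading=171, move]
FD 17: (-9.125,-15.813) -> (-25.915,-13.154) [heading=171, move]
FD 10: (-25.915,-13.154) -> (-35.792,-11.589) [heading=171, move]
LT 90: heading 171 -> 261
Final: pos=(-35.792,-11.589), heading=261, 2 segment(s) drawn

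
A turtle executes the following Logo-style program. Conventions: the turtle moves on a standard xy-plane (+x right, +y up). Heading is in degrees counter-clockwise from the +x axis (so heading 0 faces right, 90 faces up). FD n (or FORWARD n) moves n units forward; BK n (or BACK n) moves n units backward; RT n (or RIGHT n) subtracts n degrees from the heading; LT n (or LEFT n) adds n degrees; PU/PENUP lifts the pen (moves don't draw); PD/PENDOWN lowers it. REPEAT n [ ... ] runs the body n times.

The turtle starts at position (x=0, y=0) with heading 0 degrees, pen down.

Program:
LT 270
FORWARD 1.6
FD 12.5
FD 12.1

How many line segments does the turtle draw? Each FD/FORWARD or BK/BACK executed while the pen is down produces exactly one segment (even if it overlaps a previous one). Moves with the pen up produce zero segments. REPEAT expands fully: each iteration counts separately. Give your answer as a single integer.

Answer: 3

Derivation:
Executing turtle program step by step:
Start: pos=(0,0), heading=0, pen down
LT 270: heading 0 -> 270
FD 1.6: (0,0) -> (0,-1.6) [heading=270, draw]
FD 12.5: (0,-1.6) -> (0,-14.1) [heading=270, draw]
FD 12.1: (0,-14.1) -> (0,-26.2) [heading=270, draw]
Final: pos=(0,-26.2), heading=270, 3 segment(s) drawn
Segments drawn: 3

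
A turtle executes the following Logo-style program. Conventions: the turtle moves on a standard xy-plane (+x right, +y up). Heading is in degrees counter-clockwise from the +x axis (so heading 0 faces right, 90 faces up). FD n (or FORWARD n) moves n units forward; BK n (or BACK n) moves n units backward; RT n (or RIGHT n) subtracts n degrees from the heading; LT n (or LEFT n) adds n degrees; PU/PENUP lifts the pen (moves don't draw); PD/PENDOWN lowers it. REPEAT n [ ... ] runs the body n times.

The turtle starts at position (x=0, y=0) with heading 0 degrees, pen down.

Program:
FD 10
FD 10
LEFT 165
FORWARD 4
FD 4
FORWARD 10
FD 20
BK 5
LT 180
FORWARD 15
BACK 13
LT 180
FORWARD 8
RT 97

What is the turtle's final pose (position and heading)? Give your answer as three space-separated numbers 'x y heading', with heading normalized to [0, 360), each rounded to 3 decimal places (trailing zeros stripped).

Executing turtle program step by step:
Start: pos=(0,0), heading=0, pen down
FD 10: (0,0) -> (10,0) [heading=0, draw]
FD 10: (10,0) -> (20,0) [heading=0, draw]
LT 165: heading 0 -> 165
FD 4: (20,0) -> (16.136,1.035) [heading=165, draw]
FD 4: (16.136,1.035) -> (12.273,2.071) [heading=165, draw]
FD 10: (12.273,2.071) -> (2.613,4.659) [heading=165, draw]
FD 20: (2.613,4.659) -> (-16.705,9.835) [heading=165, draw]
BK 5: (-16.705,9.835) -> (-11.876,8.541) [heading=165, draw]
LT 180: heading 165 -> 345
FD 15: (-11.876,8.541) -> (2.613,4.659) [heading=345, draw]
BK 13: (2.613,4.659) -> (-9.944,8.023) [heading=345, draw]
LT 180: heading 345 -> 165
FD 8: (-9.944,8.023) -> (-17.671,10.094) [heading=165, draw]
RT 97: heading 165 -> 68
Final: pos=(-17.671,10.094), heading=68, 10 segment(s) drawn

Answer: -17.671 10.094 68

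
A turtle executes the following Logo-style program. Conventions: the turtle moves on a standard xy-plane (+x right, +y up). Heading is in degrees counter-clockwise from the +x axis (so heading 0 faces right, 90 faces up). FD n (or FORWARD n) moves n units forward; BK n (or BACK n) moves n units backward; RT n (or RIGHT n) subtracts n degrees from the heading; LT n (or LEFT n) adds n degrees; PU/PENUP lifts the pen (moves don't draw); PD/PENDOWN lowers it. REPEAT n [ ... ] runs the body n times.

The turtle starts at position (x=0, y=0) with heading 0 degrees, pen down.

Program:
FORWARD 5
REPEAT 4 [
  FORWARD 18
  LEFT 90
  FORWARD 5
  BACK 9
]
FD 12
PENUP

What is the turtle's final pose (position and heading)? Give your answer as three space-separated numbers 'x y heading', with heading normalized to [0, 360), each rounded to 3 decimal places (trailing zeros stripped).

Executing turtle program step by step:
Start: pos=(0,0), heading=0, pen down
FD 5: (0,0) -> (5,0) [heading=0, draw]
REPEAT 4 [
  -- iteration 1/4 --
  FD 18: (5,0) -> (23,0) [heading=0, draw]
  LT 90: heading 0 -> 90
  FD 5: (23,0) -> (23,5) [heading=90, draw]
  BK 9: (23,5) -> (23,-4) [heading=90, draw]
  -- iteration 2/4 --
  FD 18: (23,-4) -> (23,14) [heading=90, draw]
  LT 90: heading 90 -> 180
  FD 5: (23,14) -> (18,14) [heading=180, draw]
  BK 9: (18,14) -> (27,14) [heading=180, draw]
  -- iteration 3/4 --
  FD 18: (27,14) -> (9,14) [heading=180, draw]
  LT 90: heading 180 -> 270
  FD 5: (9,14) -> (9,9) [heading=270, draw]
  BK 9: (9,9) -> (9,18) [heading=270, draw]
  -- iteration 4/4 --
  FD 18: (9,18) -> (9,0) [heading=270, draw]
  LT 90: heading 270 -> 0
  FD 5: (9,0) -> (14,0) [heading=0, draw]
  BK 9: (14,0) -> (5,0) [heading=0, draw]
]
FD 12: (5,0) -> (17,0) [heading=0, draw]
PU: pen up
Final: pos=(17,0), heading=0, 14 segment(s) drawn

Answer: 17 0 0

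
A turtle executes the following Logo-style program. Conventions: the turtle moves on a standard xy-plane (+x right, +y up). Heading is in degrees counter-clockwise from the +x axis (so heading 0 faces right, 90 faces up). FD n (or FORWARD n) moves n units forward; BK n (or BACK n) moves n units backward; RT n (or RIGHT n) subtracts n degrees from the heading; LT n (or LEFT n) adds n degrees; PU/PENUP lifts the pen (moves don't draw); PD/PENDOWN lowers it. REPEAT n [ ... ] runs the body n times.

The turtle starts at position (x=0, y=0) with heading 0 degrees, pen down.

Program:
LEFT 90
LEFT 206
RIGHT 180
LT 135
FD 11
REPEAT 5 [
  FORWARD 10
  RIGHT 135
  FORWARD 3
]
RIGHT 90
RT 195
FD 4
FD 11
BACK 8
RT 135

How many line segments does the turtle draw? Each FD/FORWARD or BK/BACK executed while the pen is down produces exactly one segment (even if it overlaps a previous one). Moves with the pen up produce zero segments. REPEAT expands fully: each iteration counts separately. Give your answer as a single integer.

Answer: 14

Derivation:
Executing turtle program step by step:
Start: pos=(0,0), heading=0, pen down
LT 90: heading 0 -> 90
LT 206: heading 90 -> 296
RT 180: heading 296 -> 116
LT 135: heading 116 -> 251
FD 11: (0,0) -> (-3.581,-10.401) [heading=251, draw]
REPEAT 5 [
  -- iteration 1/5 --
  FD 10: (-3.581,-10.401) -> (-6.837,-19.856) [heading=251, draw]
  RT 135: heading 251 -> 116
  FD 3: (-6.837,-19.856) -> (-8.152,-17.16) [heading=116, draw]
  -- iteration 2/5 --
  FD 10: (-8.152,-17.16) -> (-12.536,-8.172) [heading=116, draw]
  RT 135: heading 116 -> 341
  FD 3: (-12.536,-8.172) -> (-9.699,-9.148) [heading=341, draw]
  -- iteration 3/5 --
  FD 10: (-9.699,-9.148) -> (-0.244,-12.404) [heading=341, draw]
  RT 135: heading 341 -> 206
  FD 3: (-0.244,-12.404) -> (-2.94,-13.719) [heading=206, draw]
  -- iteration 4/5 --
  FD 10: (-2.94,-13.719) -> (-11.928,-18.103) [heading=206, draw]
  RT 135: heading 206 -> 71
  FD 3: (-11.928,-18.103) -> (-10.952,-15.266) [heading=71, draw]
  -- iteration 5/5 --
  FD 10: (-10.952,-15.266) -> (-7.696,-5.811) [heading=71, draw]
  RT 135: heading 71 -> 296
  FD 3: (-7.696,-5.811) -> (-6.381,-8.507) [heading=296, draw]
]
RT 90: heading 296 -> 206
RT 195: heading 206 -> 11
FD 4: (-6.381,-8.507) -> (-2.454,-7.744) [heading=11, draw]
FD 11: (-2.454,-7.744) -> (8.344,-5.645) [heading=11, draw]
BK 8: (8.344,-5.645) -> (0.491,-7.172) [heading=11, draw]
RT 135: heading 11 -> 236
Final: pos=(0.491,-7.172), heading=236, 14 segment(s) drawn
Segments drawn: 14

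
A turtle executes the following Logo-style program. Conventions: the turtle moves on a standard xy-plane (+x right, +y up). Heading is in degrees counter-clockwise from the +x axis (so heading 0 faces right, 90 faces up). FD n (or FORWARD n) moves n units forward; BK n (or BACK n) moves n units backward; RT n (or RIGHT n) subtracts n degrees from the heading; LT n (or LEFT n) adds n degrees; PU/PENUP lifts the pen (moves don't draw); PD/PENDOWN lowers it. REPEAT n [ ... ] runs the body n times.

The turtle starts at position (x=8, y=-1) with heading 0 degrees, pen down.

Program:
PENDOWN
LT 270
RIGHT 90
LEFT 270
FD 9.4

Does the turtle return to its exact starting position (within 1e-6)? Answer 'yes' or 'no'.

Executing turtle program step by step:
Start: pos=(8,-1), heading=0, pen down
PD: pen down
LT 270: heading 0 -> 270
RT 90: heading 270 -> 180
LT 270: heading 180 -> 90
FD 9.4: (8,-1) -> (8,8.4) [heading=90, draw]
Final: pos=(8,8.4), heading=90, 1 segment(s) drawn

Start position: (8, -1)
Final position: (8, 8.4)
Distance = 9.4; >= 1e-6 -> NOT closed

Answer: no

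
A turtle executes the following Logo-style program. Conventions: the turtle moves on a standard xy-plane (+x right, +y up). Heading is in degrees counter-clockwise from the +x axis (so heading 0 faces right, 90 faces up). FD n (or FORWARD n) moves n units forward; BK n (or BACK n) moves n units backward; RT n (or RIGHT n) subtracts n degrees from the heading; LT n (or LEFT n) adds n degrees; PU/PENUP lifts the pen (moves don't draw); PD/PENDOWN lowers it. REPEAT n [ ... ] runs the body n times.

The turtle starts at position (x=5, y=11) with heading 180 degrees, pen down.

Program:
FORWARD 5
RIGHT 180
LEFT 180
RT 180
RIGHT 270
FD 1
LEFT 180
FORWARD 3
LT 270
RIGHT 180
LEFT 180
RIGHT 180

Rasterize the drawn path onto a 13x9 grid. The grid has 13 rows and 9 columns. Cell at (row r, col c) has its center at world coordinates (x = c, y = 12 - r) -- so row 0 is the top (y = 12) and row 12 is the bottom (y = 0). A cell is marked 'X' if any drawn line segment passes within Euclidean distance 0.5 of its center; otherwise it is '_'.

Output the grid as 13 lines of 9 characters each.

Answer: X________
XXXXXX___
X________
X________
_________
_________
_________
_________
_________
_________
_________
_________
_________

Derivation:
Segment 0: (5,11) -> (0,11)
Segment 1: (0,11) -> (-0,12)
Segment 2: (-0,12) -> (0,9)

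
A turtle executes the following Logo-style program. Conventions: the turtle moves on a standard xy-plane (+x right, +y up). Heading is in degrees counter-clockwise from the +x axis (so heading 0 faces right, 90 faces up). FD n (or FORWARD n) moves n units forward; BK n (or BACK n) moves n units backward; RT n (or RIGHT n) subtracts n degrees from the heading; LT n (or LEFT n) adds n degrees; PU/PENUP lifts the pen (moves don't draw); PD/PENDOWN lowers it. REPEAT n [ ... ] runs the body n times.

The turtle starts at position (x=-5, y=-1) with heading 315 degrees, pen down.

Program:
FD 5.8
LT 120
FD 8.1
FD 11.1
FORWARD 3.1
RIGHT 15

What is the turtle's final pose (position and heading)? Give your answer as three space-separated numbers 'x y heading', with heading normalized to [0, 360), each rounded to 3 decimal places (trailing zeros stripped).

Executing turtle program step by step:
Start: pos=(-5,-1), heading=315, pen down
FD 5.8: (-5,-1) -> (-0.899,-5.101) [heading=315, draw]
LT 120: heading 315 -> 75
FD 8.1: (-0.899,-5.101) -> (1.198,2.723) [heading=75, draw]
FD 11.1: (1.198,2.723) -> (4.071,13.445) [heading=75, draw]
FD 3.1: (4.071,13.445) -> (4.873,16.439) [heading=75, draw]
RT 15: heading 75 -> 60
Final: pos=(4.873,16.439), heading=60, 4 segment(s) drawn

Answer: 4.873 16.439 60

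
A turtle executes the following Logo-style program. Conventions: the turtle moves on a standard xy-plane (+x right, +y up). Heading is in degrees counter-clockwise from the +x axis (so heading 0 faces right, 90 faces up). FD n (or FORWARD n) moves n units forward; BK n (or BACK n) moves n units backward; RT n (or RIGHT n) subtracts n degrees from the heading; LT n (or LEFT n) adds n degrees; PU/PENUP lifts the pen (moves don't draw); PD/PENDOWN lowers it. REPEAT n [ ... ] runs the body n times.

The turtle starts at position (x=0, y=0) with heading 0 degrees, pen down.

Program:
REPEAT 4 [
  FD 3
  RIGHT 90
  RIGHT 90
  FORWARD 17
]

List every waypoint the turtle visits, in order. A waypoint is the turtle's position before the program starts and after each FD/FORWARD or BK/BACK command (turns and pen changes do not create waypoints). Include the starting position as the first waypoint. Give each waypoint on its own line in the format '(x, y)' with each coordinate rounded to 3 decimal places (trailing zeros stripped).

Answer: (0, 0)
(3, 0)
(-14, 0)
(-17, 0)
(0, 0)
(3, 0)
(-14, 0)
(-17, 0)
(0, 0)

Derivation:
Executing turtle program step by step:
Start: pos=(0,0), heading=0, pen down
REPEAT 4 [
  -- iteration 1/4 --
  FD 3: (0,0) -> (3,0) [heading=0, draw]
  RT 90: heading 0 -> 270
  RT 90: heading 270 -> 180
  FD 17: (3,0) -> (-14,0) [heading=180, draw]
  -- iteration 2/4 --
  FD 3: (-14,0) -> (-17,0) [heading=180, draw]
  RT 90: heading 180 -> 90
  RT 90: heading 90 -> 0
  FD 17: (-17,0) -> (0,0) [heading=0, draw]
  -- iteration 3/4 --
  FD 3: (0,0) -> (3,0) [heading=0, draw]
  RT 90: heading 0 -> 270
  RT 90: heading 270 -> 180
  FD 17: (3,0) -> (-14,0) [heading=180, draw]
  -- iteration 4/4 --
  FD 3: (-14,0) -> (-17,0) [heading=180, draw]
  RT 90: heading 180 -> 90
  RT 90: heading 90 -> 0
  FD 17: (-17,0) -> (0,0) [heading=0, draw]
]
Final: pos=(0,0), heading=0, 8 segment(s) drawn
Waypoints (9 total):
(0, 0)
(3, 0)
(-14, 0)
(-17, 0)
(0, 0)
(3, 0)
(-14, 0)
(-17, 0)
(0, 0)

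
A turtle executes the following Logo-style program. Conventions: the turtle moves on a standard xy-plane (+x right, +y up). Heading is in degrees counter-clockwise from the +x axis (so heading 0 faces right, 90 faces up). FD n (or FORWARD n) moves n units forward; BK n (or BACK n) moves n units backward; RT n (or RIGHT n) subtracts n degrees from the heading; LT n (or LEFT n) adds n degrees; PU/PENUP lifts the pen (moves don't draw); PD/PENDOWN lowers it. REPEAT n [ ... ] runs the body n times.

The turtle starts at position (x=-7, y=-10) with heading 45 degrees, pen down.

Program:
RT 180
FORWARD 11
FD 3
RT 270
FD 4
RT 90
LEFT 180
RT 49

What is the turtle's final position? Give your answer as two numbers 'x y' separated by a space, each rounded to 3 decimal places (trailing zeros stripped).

Answer: -14.071 -22.728

Derivation:
Executing turtle program step by step:
Start: pos=(-7,-10), heading=45, pen down
RT 180: heading 45 -> 225
FD 11: (-7,-10) -> (-14.778,-17.778) [heading=225, draw]
FD 3: (-14.778,-17.778) -> (-16.899,-19.899) [heading=225, draw]
RT 270: heading 225 -> 315
FD 4: (-16.899,-19.899) -> (-14.071,-22.728) [heading=315, draw]
RT 90: heading 315 -> 225
LT 180: heading 225 -> 45
RT 49: heading 45 -> 356
Final: pos=(-14.071,-22.728), heading=356, 3 segment(s) drawn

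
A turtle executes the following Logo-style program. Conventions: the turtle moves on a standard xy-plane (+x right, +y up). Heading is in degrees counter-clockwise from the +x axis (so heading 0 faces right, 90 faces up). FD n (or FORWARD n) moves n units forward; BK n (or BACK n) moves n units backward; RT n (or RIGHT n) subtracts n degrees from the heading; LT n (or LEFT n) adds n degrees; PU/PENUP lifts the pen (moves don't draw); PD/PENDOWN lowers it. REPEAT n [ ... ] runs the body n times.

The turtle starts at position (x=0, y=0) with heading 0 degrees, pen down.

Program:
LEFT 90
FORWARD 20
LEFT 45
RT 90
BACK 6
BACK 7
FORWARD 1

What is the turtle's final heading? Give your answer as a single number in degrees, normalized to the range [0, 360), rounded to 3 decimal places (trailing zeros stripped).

Executing turtle program step by step:
Start: pos=(0,0), heading=0, pen down
LT 90: heading 0 -> 90
FD 20: (0,0) -> (0,20) [heading=90, draw]
LT 45: heading 90 -> 135
RT 90: heading 135 -> 45
BK 6: (0,20) -> (-4.243,15.757) [heading=45, draw]
BK 7: (-4.243,15.757) -> (-9.192,10.808) [heading=45, draw]
FD 1: (-9.192,10.808) -> (-8.485,11.515) [heading=45, draw]
Final: pos=(-8.485,11.515), heading=45, 4 segment(s) drawn

Answer: 45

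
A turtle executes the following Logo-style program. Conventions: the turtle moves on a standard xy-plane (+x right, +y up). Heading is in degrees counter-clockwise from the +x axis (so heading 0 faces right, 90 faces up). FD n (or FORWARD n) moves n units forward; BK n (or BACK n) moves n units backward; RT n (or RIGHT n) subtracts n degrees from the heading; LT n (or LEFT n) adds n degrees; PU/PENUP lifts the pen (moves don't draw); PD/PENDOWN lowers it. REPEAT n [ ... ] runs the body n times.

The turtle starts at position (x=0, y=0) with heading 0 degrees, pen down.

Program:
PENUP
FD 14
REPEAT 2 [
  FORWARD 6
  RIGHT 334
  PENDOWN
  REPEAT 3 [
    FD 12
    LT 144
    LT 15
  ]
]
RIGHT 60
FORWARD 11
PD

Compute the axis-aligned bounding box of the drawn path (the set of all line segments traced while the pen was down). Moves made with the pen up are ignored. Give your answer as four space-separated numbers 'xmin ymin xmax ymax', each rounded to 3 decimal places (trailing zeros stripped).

Answer: 9.109 0 30.786 10.032

Derivation:
Executing turtle program step by step:
Start: pos=(0,0), heading=0, pen down
PU: pen up
FD 14: (0,0) -> (14,0) [heading=0, move]
REPEAT 2 [
  -- iteration 1/2 --
  FD 6: (14,0) -> (20,0) [heading=0, move]
  RT 334: heading 0 -> 26
  PD: pen down
  REPEAT 3 [
    -- iteration 1/3 --
    FD 12: (20,0) -> (30.786,5.26) [heading=26, draw]
    LT 144: heading 26 -> 170
    LT 15: heading 170 -> 185
    -- iteration 2/3 --
    FD 12: (30.786,5.26) -> (18.831,4.215) [heading=185, draw]
    LT 144: heading 185 -> 329
    LT 15: heading 329 -> 344
    -- iteration 3/3 --
    FD 12: (18.831,4.215) -> (30.366,0.907) [heading=344, draw]
    LT 144: heading 344 -> 128
    LT 15: heading 128 -> 143
  ]
  -- iteration 2/2 --
  FD 6: (30.366,0.907) -> (25.575,4.518) [heading=143, draw]
  RT 334: heading 143 -> 169
  PD: pen down
  REPEAT 3 [
    -- iteration 1/3 --
    FD 12: (25.575,4.518) -> (13.795,6.808) [heading=169, draw]
    LT 144: heading 169 -> 313
    LT 15: heading 313 -> 328
    -- iteration 2/3 --
    FD 12: (13.795,6.808) -> (23.972,0.449) [heading=328, draw]
    LT 144: heading 328 -> 112
    LT 15: heading 112 -> 127
    -- iteration 3/3 --
    FD 12: (23.972,0.449) -> (16.75,10.032) [heading=127, draw]
    LT 144: heading 127 -> 271
    LT 15: heading 271 -> 286
  ]
]
RT 60: heading 286 -> 226
FD 11: (16.75,10.032) -> (9.109,2.119) [heading=226, draw]
PD: pen down
Final: pos=(9.109,2.119), heading=226, 8 segment(s) drawn

Segment endpoints: x in {9.109, 13.795, 16.75, 18.831, 20, 23.972, 25.575, 30.366, 30.786}, y in {0, 0.449, 0.907, 2.119, 4.215, 4.518, 5.26, 6.808, 10.032}
xmin=9.109, ymin=0, xmax=30.786, ymax=10.032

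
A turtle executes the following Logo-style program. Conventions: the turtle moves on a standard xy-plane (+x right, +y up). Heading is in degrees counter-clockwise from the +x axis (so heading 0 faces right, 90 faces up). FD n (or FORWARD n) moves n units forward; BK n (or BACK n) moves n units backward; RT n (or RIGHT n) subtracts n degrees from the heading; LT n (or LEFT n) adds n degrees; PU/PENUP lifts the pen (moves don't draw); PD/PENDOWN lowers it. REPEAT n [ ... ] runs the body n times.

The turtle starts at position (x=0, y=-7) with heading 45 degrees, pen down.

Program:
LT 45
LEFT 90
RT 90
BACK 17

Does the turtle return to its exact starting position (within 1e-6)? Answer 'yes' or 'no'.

Executing turtle program step by step:
Start: pos=(0,-7), heading=45, pen down
LT 45: heading 45 -> 90
LT 90: heading 90 -> 180
RT 90: heading 180 -> 90
BK 17: (0,-7) -> (0,-24) [heading=90, draw]
Final: pos=(0,-24), heading=90, 1 segment(s) drawn

Start position: (0, -7)
Final position: (0, -24)
Distance = 17; >= 1e-6 -> NOT closed

Answer: no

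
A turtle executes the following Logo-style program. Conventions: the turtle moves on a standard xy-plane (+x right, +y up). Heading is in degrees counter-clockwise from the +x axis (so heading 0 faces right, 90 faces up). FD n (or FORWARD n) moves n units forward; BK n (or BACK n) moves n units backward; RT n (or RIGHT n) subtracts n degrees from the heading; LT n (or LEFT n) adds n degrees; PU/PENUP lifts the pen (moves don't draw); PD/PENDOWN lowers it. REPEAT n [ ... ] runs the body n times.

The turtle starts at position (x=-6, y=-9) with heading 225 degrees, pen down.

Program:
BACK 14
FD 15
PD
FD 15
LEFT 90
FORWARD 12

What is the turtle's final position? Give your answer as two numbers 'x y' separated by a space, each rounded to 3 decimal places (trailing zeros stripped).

Executing turtle program step by step:
Start: pos=(-6,-9), heading=225, pen down
BK 14: (-6,-9) -> (3.899,0.899) [heading=225, draw]
FD 15: (3.899,0.899) -> (-6.707,-9.707) [heading=225, draw]
PD: pen down
FD 15: (-6.707,-9.707) -> (-17.314,-20.314) [heading=225, draw]
LT 90: heading 225 -> 315
FD 12: (-17.314,-20.314) -> (-8.828,-28.799) [heading=315, draw]
Final: pos=(-8.828,-28.799), heading=315, 4 segment(s) drawn

Answer: -8.828 -28.799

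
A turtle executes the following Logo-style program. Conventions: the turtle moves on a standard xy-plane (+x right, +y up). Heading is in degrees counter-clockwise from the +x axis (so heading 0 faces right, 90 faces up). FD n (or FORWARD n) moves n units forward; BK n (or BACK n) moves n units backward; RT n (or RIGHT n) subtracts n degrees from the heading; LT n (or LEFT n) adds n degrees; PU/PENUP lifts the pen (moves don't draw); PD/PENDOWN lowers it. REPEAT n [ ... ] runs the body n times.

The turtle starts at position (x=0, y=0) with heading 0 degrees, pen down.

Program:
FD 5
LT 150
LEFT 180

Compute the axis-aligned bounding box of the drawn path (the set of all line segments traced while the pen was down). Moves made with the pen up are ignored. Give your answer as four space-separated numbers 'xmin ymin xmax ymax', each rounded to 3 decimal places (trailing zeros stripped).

Answer: 0 0 5 0

Derivation:
Executing turtle program step by step:
Start: pos=(0,0), heading=0, pen down
FD 5: (0,0) -> (5,0) [heading=0, draw]
LT 150: heading 0 -> 150
LT 180: heading 150 -> 330
Final: pos=(5,0), heading=330, 1 segment(s) drawn

Segment endpoints: x in {0, 5}, y in {0}
xmin=0, ymin=0, xmax=5, ymax=0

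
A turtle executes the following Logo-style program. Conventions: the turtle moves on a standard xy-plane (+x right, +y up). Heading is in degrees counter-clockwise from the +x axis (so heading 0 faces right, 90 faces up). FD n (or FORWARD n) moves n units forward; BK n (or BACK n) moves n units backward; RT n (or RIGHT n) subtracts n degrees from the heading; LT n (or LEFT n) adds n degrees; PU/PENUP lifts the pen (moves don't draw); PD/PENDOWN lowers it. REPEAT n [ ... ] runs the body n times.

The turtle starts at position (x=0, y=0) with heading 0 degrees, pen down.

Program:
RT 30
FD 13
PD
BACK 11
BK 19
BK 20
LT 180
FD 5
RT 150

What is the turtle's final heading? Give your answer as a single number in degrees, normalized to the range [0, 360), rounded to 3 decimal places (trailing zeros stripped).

Answer: 0

Derivation:
Executing turtle program step by step:
Start: pos=(0,0), heading=0, pen down
RT 30: heading 0 -> 330
FD 13: (0,0) -> (11.258,-6.5) [heading=330, draw]
PD: pen down
BK 11: (11.258,-6.5) -> (1.732,-1) [heading=330, draw]
BK 19: (1.732,-1) -> (-14.722,8.5) [heading=330, draw]
BK 20: (-14.722,8.5) -> (-32.043,18.5) [heading=330, draw]
LT 180: heading 330 -> 150
FD 5: (-32.043,18.5) -> (-36.373,21) [heading=150, draw]
RT 150: heading 150 -> 0
Final: pos=(-36.373,21), heading=0, 5 segment(s) drawn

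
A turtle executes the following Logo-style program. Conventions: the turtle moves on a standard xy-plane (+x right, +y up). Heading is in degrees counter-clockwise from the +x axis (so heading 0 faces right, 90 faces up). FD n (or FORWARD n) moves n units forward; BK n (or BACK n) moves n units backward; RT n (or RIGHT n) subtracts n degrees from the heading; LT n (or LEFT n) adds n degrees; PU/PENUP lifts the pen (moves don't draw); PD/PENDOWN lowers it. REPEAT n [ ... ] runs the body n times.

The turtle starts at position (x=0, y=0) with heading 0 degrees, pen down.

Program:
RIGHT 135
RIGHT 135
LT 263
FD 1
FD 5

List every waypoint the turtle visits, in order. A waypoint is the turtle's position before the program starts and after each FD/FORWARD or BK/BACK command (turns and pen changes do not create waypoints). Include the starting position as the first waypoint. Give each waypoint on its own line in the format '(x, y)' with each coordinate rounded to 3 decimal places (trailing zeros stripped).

Answer: (0, 0)
(0.993, -0.122)
(5.955, -0.731)

Derivation:
Executing turtle program step by step:
Start: pos=(0,0), heading=0, pen down
RT 135: heading 0 -> 225
RT 135: heading 225 -> 90
LT 263: heading 90 -> 353
FD 1: (0,0) -> (0.993,-0.122) [heading=353, draw]
FD 5: (0.993,-0.122) -> (5.955,-0.731) [heading=353, draw]
Final: pos=(5.955,-0.731), heading=353, 2 segment(s) drawn
Waypoints (3 total):
(0, 0)
(0.993, -0.122)
(5.955, -0.731)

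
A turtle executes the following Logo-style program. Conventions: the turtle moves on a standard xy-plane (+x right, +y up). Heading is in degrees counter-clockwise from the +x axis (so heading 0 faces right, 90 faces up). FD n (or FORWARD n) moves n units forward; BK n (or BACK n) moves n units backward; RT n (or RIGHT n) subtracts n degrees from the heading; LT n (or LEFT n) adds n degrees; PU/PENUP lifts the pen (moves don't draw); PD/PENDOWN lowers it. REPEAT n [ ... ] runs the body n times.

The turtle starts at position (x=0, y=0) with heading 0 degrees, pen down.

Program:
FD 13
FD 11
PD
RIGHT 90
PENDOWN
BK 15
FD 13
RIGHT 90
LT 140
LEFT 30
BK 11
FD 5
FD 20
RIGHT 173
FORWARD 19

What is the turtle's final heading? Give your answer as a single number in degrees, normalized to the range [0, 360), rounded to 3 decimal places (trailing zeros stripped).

Executing turtle program step by step:
Start: pos=(0,0), heading=0, pen down
FD 13: (0,0) -> (13,0) [heading=0, draw]
FD 11: (13,0) -> (24,0) [heading=0, draw]
PD: pen down
RT 90: heading 0 -> 270
PD: pen down
BK 15: (24,0) -> (24,15) [heading=270, draw]
FD 13: (24,15) -> (24,2) [heading=270, draw]
RT 90: heading 270 -> 180
LT 140: heading 180 -> 320
LT 30: heading 320 -> 350
BK 11: (24,2) -> (13.167,3.91) [heading=350, draw]
FD 5: (13.167,3.91) -> (18.091,3.042) [heading=350, draw]
FD 20: (18.091,3.042) -> (37.787,-0.431) [heading=350, draw]
RT 173: heading 350 -> 177
FD 19: (37.787,-0.431) -> (18.813,0.563) [heading=177, draw]
Final: pos=(18.813,0.563), heading=177, 8 segment(s) drawn

Answer: 177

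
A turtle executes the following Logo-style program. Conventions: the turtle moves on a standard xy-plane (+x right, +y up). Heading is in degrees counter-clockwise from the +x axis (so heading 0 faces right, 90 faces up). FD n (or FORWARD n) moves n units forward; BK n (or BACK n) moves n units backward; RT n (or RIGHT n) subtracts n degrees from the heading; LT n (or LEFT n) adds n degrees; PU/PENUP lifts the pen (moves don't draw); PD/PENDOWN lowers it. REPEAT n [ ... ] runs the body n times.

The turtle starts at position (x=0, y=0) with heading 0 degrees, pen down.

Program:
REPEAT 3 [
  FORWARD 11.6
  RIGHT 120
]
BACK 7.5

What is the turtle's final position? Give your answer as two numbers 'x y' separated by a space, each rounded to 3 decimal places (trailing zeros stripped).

Answer: -7.5 0

Derivation:
Executing turtle program step by step:
Start: pos=(0,0), heading=0, pen down
REPEAT 3 [
  -- iteration 1/3 --
  FD 11.6: (0,0) -> (11.6,0) [heading=0, draw]
  RT 120: heading 0 -> 240
  -- iteration 2/3 --
  FD 11.6: (11.6,0) -> (5.8,-10.046) [heading=240, draw]
  RT 120: heading 240 -> 120
  -- iteration 3/3 --
  FD 11.6: (5.8,-10.046) -> (0,0) [heading=120, draw]
  RT 120: heading 120 -> 0
]
BK 7.5: (0,0) -> (-7.5,0) [heading=0, draw]
Final: pos=(-7.5,0), heading=0, 4 segment(s) drawn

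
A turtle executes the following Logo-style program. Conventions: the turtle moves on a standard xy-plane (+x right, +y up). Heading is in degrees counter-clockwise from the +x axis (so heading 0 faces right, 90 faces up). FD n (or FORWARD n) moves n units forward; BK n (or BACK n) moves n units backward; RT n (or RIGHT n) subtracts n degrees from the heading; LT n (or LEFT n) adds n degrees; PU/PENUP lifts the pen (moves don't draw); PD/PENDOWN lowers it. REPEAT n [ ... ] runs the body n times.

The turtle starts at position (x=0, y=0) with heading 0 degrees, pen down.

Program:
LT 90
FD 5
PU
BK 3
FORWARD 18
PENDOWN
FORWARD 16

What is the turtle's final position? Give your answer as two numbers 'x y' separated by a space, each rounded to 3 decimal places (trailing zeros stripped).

Answer: 0 36

Derivation:
Executing turtle program step by step:
Start: pos=(0,0), heading=0, pen down
LT 90: heading 0 -> 90
FD 5: (0,0) -> (0,5) [heading=90, draw]
PU: pen up
BK 3: (0,5) -> (0,2) [heading=90, move]
FD 18: (0,2) -> (0,20) [heading=90, move]
PD: pen down
FD 16: (0,20) -> (0,36) [heading=90, draw]
Final: pos=(0,36), heading=90, 2 segment(s) drawn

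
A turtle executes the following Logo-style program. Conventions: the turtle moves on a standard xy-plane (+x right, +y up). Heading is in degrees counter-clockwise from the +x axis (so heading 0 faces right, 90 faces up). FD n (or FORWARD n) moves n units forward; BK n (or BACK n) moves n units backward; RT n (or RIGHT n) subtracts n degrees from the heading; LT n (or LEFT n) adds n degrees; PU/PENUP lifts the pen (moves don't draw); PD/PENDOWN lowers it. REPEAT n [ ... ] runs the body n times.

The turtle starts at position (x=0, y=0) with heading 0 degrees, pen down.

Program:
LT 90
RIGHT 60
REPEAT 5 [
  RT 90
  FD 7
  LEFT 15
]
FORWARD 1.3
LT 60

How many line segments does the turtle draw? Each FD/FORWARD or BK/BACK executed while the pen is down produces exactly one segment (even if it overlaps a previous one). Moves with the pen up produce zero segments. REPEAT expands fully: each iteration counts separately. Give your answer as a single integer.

Answer: 6

Derivation:
Executing turtle program step by step:
Start: pos=(0,0), heading=0, pen down
LT 90: heading 0 -> 90
RT 60: heading 90 -> 30
REPEAT 5 [
  -- iteration 1/5 --
  RT 90: heading 30 -> 300
  FD 7: (0,0) -> (3.5,-6.062) [heading=300, draw]
  LT 15: heading 300 -> 315
  -- iteration 2/5 --
  RT 90: heading 315 -> 225
  FD 7: (3.5,-6.062) -> (-1.45,-11.012) [heading=225, draw]
  LT 15: heading 225 -> 240
  -- iteration 3/5 --
  RT 90: heading 240 -> 150
  FD 7: (-1.45,-11.012) -> (-7.512,-7.512) [heading=150, draw]
  LT 15: heading 150 -> 165
  -- iteration 4/5 --
  RT 90: heading 165 -> 75
  FD 7: (-7.512,-7.512) -> (-5.7,-0.75) [heading=75, draw]
  LT 15: heading 75 -> 90
  -- iteration 5/5 --
  RT 90: heading 90 -> 0
  FD 7: (-5.7,-0.75) -> (1.3,-0.75) [heading=0, draw]
  LT 15: heading 0 -> 15
]
FD 1.3: (1.3,-0.75) -> (2.556,-0.414) [heading=15, draw]
LT 60: heading 15 -> 75
Final: pos=(2.556,-0.414), heading=75, 6 segment(s) drawn
Segments drawn: 6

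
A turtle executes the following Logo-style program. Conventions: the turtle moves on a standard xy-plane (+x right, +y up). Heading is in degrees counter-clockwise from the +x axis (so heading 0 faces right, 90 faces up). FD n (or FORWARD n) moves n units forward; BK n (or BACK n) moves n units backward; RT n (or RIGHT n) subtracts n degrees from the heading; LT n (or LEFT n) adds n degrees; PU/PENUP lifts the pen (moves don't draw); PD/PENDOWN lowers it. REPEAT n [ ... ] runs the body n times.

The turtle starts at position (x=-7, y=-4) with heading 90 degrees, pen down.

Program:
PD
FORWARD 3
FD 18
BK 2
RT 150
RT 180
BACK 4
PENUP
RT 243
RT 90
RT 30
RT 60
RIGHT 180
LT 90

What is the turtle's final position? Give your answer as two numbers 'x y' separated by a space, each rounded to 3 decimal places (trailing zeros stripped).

Executing turtle program step by step:
Start: pos=(-7,-4), heading=90, pen down
PD: pen down
FD 3: (-7,-4) -> (-7,-1) [heading=90, draw]
FD 18: (-7,-1) -> (-7,17) [heading=90, draw]
BK 2: (-7,17) -> (-7,15) [heading=90, draw]
RT 150: heading 90 -> 300
RT 180: heading 300 -> 120
BK 4: (-7,15) -> (-5,11.536) [heading=120, draw]
PU: pen up
RT 243: heading 120 -> 237
RT 90: heading 237 -> 147
RT 30: heading 147 -> 117
RT 60: heading 117 -> 57
RT 180: heading 57 -> 237
LT 90: heading 237 -> 327
Final: pos=(-5,11.536), heading=327, 4 segment(s) drawn

Answer: -5 11.536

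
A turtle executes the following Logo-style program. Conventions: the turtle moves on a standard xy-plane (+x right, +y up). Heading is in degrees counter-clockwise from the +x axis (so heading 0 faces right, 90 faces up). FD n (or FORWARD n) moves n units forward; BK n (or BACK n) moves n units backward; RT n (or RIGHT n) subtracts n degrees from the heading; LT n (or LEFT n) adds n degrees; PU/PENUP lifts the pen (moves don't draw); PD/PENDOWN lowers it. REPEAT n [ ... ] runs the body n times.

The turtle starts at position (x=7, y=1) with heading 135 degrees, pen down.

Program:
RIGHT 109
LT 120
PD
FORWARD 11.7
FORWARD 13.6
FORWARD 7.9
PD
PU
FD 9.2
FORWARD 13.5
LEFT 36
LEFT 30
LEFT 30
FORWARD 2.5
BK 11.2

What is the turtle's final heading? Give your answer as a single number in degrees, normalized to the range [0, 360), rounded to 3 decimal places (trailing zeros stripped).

Answer: 242

Derivation:
Executing turtle program step by step:
Start: pos=(7,1), heading=135, pen down
RT 109: heading 135 -> 26
LT 120: heading 26 -> 146
PD: pen down
FD 11.7: (7,1) -> (-2.7,7.543) [heading=146, draw]
FD 13.6: (-2.7,7.543) -> (-13.975,15.148) [heading=146, draw]
FD 7.9: (-13.975,15.148) -> (-20.524,19.565) [heading=146, draw]
PD: pen down
PU: pen up
FD 9.2: (-20.524,19.565) -> (-28.151,24.71) [heading=146, move]
FD 13.5: (-28.151,24.71) -> (-39.343,32.259) [heading=146, move]
LT 36: heading 146 -> 182
LT 30: heading 182 -> 212
LT 30: heading 212 -> 242
FD 2.5: (-39.343,32.259) -> (-40.517,30.052) [heading=242, move]
BK 11.2: (-40.517,30.052) -> (-35.259,39.941) [heading=242, move]
Final: pos=(-35.259,39.941), heading=242, 3 segment(s) drawn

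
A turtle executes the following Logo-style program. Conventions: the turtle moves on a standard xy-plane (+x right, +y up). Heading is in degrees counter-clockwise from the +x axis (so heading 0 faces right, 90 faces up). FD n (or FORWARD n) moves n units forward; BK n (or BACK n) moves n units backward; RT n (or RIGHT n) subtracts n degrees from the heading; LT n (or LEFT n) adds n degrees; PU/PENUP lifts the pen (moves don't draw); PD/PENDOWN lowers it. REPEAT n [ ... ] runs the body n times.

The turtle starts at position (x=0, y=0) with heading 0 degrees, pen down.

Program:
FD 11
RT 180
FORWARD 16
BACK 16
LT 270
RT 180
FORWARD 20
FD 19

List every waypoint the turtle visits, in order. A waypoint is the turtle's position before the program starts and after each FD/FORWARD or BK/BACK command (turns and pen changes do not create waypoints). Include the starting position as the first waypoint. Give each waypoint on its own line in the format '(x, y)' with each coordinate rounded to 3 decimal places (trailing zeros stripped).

Answer: (0, 0)
(11, 0)
(-5, 0)
(11, 0)
(11, -20)
(11, -39)

Derivation:
Executing turtle program step by step:
Start: pos=(0,0), heading=0, pen down
FD 11: (0,0) -> (11,0) [heading=0, draw]
RT 180: heading 0 -> 180
FD 16: (11,0) -> (-5,0) [heading=180, draw]
BK 16: (-5,0) -> (11,0) [heading=180, draw]
LT 270: heading 180 -> 90
RT 180: heading 90 -> 270
FD 20: (11,0) -> (11,-20) [heading=270, draw]
FD 19: (11,-20) -> (11,-39) [heading=270, draw]
Final: pos=(11,-39), heading=270, 5 segment(s) drawn
Waypoints (6 total):
(0, 0)
(11, 0)
(-5, 0)
(11, 0)
(11, -20)
(11, -39)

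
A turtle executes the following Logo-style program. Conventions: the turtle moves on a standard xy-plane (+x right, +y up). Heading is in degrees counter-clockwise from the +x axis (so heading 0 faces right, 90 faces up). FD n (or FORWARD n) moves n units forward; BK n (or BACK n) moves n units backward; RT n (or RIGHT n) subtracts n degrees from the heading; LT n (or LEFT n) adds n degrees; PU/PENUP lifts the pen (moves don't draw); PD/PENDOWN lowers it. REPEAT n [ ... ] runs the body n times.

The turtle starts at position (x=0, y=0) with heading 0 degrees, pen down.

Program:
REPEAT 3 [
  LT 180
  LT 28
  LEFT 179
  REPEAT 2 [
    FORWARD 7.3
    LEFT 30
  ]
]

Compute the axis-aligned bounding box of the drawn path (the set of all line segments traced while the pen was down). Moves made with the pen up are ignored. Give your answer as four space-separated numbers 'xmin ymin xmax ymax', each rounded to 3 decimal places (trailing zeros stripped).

Answer: -9.804 0 10.48 20.396

Derivation:
Executing turtle program step by step:
Start: pos=(0,0), heading=0, pen down
REPEAT 3 [
  -- iteration 1/3 --
  LT 180: heading 0 -> 180
  LT 28: heading 180 -> 208
  LT 179: heading 208 -> 27
  REPEAT 2 [
    -- iteration 1/2 --
    FD 7.3: (0,0) -> (6.504,3.314) [heading=27, draw]
    LT 30: heading 27 -> 57
    -- iteration 2/2 --
    FD 7.3: (6.504,3.314) -> (10.48,9.436) [heading=57, draw]
    LT 30: heading 57 -> 87
  ]
  -- iteration 2/3 --
  LT 180: heading 87 -> 267
  LT 28: heading 267 -> 295
  LT 179: heading 295 -> 114
  REPEAT 2 [
    -- iteration 1/2 --
    FD 7.3: (10.48,9.436) -> (7.511,16.105) [heading=114, draw]
    LT 30: heading 114 -> 144
    -- iteration 2/2 --
    FD 7.3: (7.511,16.105) -> (1.605,20.396) [heading=144, draw]
    LT 30: heading 144 -> 174
  ]
  -- iteration 3/3 --
  LT 180: heading 174 -> 354
  LT 28: heading 354 -> 22
  LT 179: heading 22 -> 201
  REPEAT 2 [
    -- iteration 1/2 --
    FD 7.3: (1.605,20.396) -> (-5.21,17.78) [heading=201, draw]
    LT 30: heading 201 -> 231
    -- iteration 2/2 --
    FD 7.3: (-5.21,17.78) -> (-9.804,12.107) [heading=231, draw]
    LT 30: heading 231 -> 261
  ]
]
Final: pos=(-9.804,12.107), heading=261, 6 segment(s) drawn

Segment endpoints: x in {-9.804, -5.21, 0, 1.605, 6.504, 7.511, 10.48}, y in {0, 3.314, 9.436, 12.107, 16.105, 17.78, 20.396}
xmin=-9.804, ymin=0, xmax=10.48, ymax=20.396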